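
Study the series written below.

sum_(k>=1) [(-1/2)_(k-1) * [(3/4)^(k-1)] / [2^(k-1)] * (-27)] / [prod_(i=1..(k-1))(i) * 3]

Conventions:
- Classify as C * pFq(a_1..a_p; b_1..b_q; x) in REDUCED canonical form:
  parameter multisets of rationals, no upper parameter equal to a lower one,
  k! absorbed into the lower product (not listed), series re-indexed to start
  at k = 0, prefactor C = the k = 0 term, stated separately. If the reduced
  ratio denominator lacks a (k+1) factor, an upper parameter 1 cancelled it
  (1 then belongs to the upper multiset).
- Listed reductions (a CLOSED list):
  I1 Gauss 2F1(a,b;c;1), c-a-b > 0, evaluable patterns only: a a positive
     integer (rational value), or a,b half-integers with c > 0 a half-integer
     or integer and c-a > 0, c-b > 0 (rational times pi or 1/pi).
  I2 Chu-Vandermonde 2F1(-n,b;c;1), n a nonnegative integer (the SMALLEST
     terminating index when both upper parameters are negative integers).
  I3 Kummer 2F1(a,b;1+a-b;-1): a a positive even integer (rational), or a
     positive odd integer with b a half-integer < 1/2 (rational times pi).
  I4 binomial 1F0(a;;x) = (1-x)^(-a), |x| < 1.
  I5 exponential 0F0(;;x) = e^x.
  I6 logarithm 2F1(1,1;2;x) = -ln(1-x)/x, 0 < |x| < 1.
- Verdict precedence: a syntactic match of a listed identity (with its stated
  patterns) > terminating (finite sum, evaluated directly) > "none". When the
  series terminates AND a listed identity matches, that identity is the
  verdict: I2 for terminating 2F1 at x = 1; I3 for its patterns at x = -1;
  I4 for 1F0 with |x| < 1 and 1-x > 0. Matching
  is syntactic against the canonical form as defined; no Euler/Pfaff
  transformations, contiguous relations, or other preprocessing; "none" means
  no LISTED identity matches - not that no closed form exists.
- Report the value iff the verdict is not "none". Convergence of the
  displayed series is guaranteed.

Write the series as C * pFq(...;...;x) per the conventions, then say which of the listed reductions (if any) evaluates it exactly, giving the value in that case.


Prefactor -9, argument 3/8: 1F0 with upper {-1/2} over lower {-}. Verdict: binomial (I4) applies (the 1F0 binomial series: exponent 1/2, x = 3/8). Exact value: (-9) * (5/8)^(1/2).

The tell: t_0 = -9 here, and the constant factors (C = -9) combine into one prefactor.
Term ratio: r(k) = (3/8) * (k-1/2) / [(k+1)] - rational in k, leading ratio (3/8); with t_0 = -9, classification follows.


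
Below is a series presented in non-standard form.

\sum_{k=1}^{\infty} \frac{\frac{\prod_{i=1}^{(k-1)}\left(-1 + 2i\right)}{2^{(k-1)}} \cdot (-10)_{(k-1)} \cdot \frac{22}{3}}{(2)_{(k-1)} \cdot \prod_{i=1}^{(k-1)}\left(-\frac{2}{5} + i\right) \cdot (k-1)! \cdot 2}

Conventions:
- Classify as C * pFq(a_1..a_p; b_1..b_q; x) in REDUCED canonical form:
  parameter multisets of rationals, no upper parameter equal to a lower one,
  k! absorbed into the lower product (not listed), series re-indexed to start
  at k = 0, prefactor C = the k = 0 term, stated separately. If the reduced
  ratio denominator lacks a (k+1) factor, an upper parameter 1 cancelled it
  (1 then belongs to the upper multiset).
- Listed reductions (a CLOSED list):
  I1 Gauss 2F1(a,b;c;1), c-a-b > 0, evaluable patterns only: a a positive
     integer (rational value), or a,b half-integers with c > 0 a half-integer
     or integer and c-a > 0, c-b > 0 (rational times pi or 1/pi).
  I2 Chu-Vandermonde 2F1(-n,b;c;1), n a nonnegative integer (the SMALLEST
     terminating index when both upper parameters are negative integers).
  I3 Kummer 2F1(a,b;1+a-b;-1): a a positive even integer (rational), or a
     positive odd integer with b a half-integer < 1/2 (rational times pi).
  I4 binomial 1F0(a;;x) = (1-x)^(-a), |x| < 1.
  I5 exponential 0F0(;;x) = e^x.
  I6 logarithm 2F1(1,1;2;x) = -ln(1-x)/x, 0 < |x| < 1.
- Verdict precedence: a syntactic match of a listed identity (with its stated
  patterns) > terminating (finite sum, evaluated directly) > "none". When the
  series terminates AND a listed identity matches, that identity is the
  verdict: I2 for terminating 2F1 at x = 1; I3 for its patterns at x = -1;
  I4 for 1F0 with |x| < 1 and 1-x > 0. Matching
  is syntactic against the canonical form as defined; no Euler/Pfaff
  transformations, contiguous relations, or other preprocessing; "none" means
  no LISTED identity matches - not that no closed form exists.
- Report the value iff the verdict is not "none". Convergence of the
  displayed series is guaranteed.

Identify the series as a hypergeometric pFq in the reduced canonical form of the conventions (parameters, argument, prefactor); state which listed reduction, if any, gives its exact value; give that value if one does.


Classification (C = \frac{11}{3}): 2F2 with upper {-10, \frac{1}{2}}, lower {\frac{3}{5}, 2}, argument x = 1. Verdict: terminating - upper parameter -10 makes this a finite sum (last index 10), evaluated exactly. Exact value: -\frac{19659847332858769}{669250473991077888}.

Structural cue: from the first term \frac{11}{3}: the odd product 1*3*...*(2k-1) (C = 11/3, x = 1) is 2^k (1/2)_k.
Ratio: r(k) = 1 * (k-10) (k+\frac{1}{2}) / [(k+\frac{3}{5}) (k+2) (k+1)] - rational; roots negated = parameters, x = 1, C = \frac{11}{3}.


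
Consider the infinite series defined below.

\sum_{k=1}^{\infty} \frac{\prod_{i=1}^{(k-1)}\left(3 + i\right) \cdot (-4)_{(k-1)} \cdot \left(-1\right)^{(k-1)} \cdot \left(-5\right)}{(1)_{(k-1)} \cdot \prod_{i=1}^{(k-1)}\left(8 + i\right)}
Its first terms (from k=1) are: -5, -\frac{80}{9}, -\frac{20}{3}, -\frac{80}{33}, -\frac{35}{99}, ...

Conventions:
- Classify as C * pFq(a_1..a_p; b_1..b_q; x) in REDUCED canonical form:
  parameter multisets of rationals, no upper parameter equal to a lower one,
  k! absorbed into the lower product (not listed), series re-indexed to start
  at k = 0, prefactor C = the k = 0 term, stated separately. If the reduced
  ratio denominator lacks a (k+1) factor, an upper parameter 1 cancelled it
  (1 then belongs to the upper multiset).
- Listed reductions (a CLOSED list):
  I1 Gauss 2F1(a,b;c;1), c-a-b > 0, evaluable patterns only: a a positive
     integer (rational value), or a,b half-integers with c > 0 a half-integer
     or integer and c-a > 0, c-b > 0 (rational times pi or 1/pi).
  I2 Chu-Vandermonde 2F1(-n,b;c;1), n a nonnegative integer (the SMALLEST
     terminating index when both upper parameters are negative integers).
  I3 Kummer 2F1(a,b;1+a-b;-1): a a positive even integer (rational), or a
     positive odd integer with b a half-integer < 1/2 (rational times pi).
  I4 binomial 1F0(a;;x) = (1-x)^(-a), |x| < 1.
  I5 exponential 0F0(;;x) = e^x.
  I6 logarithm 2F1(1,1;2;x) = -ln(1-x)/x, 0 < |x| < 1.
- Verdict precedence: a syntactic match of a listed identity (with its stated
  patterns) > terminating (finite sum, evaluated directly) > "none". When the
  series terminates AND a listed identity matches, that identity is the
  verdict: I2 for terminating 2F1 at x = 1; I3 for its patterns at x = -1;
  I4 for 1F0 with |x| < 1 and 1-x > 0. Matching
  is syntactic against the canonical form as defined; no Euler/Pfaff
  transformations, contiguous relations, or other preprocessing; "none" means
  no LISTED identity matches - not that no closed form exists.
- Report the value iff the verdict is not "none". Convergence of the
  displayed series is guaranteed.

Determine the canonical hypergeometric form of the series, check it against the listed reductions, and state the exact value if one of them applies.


x = -1 here; the reduced form reads 2F1, upper {-4, 4}, lower {9}, C = -5. Verdict at x = -1: Kummer (I3) matches (x = -1; c = 9 equals 1+a-b for upper {-4, 4}: listed pattern). Hence: -\frac{70}{3}.

The tell: from the first term -5: the running product (C = -5) telescopes to a rising factorial.
Term ratio: r(k) = -1 * (k-4) (k+4) / [(k+9) (k+1)] - rational in k, leading ratio -1; with t_0 = -5, classification follows.


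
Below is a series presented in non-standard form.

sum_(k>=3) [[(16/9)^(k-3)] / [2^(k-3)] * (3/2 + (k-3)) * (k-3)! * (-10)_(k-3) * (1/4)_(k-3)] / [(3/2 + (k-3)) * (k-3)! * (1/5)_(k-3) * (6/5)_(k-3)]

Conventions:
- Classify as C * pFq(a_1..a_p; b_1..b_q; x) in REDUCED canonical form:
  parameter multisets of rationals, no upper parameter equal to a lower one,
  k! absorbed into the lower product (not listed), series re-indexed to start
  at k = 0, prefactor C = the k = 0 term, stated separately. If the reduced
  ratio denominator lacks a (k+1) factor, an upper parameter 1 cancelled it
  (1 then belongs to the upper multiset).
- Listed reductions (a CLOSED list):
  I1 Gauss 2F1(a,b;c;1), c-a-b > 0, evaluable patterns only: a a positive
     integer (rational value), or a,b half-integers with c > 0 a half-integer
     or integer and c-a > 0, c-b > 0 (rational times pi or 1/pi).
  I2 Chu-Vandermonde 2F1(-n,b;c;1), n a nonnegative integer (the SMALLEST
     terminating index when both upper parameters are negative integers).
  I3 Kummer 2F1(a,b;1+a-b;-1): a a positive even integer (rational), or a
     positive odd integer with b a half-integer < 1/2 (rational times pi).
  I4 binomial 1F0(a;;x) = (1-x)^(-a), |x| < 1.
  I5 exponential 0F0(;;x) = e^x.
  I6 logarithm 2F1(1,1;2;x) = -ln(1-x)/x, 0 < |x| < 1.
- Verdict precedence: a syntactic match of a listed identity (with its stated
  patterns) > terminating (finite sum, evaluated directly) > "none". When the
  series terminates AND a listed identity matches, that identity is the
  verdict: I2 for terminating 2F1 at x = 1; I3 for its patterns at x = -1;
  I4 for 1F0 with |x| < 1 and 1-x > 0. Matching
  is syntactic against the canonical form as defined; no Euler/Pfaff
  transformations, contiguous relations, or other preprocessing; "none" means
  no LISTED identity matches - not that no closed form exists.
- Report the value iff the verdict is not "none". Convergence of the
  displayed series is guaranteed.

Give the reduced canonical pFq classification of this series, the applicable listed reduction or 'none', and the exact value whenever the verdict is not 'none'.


Key step: x = (8/9) and the factorial ratio (C = 1, x = 8/9) (k+a-1)!/(a-1)! is a rising factorial (a)_k.
Adjacent-term ratio: r(k) = (8/9) * (k-10) (k+1/4) (k+1) / [(k+1/5) (k+6/5) (k+1)] - rational in k. x = (8/9); t_0 = 1; negate the roots.

The series (x = 8/9) is 3F2: upper {-10, 1/4, 1}, lower {1/5, 6/5}, prefactor 1. Verdict: terminating - the sum ends at index 10 because -10 is a negative integer; exact evaluation follows. Exact value: -45443787936129606899527/393713109907145734053348.


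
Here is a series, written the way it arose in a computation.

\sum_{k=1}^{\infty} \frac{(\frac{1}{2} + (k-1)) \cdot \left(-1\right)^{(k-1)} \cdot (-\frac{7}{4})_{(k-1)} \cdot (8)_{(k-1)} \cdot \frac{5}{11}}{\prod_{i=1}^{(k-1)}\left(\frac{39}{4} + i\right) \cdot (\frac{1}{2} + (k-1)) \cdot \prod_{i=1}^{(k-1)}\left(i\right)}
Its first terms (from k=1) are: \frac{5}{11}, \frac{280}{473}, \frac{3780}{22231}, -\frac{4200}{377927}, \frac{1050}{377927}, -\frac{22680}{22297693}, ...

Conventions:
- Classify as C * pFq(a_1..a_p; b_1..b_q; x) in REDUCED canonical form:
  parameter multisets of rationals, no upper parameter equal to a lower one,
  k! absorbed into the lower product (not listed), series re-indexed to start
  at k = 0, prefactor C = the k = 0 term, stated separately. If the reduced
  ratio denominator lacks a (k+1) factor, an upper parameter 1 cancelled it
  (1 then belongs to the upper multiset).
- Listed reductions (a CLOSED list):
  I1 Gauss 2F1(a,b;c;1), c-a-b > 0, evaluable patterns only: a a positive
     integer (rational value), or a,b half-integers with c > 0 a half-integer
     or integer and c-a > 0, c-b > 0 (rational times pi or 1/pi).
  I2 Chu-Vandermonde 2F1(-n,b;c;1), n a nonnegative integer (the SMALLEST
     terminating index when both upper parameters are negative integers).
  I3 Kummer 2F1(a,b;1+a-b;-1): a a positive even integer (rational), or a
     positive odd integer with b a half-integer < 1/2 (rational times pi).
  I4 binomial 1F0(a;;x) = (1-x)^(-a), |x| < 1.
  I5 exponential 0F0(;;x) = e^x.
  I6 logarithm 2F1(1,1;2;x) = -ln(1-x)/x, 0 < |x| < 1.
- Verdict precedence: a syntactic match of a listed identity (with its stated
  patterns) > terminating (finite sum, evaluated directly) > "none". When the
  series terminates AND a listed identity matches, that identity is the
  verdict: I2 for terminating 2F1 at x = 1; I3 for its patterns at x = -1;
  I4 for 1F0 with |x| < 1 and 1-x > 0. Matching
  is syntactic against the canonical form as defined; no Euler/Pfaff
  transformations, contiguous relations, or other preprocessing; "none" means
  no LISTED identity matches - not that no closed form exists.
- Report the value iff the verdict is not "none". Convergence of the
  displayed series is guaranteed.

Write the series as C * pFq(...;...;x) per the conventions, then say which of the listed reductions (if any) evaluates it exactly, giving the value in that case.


Canonical form: C = \frac{5}{11} times 2F1 with upper {-\frac{7}{4}, 8}, lower {\frac{43}{4}}, x = -1. Verdict: Kummer's theorem (I3) applies (x = -1; c = \frac{43}{4} equals 1+a-b for upper {-\frac{7}{4}, 8}: listed pattern). Value: \frac{54405}{45056}.

First insight: t_0 = \frac{5}{11} here, and the lower running product (prefactor 5/11) is a rising factorial.
Step ratio: r(k) = -1 * (k-\frac{7}{4}) (k+8) / [(k+\frac{43}{4}) (k+1)] - poly over poly, x = -1 from leading terms; C = \frac{5}{11} at k = 0.


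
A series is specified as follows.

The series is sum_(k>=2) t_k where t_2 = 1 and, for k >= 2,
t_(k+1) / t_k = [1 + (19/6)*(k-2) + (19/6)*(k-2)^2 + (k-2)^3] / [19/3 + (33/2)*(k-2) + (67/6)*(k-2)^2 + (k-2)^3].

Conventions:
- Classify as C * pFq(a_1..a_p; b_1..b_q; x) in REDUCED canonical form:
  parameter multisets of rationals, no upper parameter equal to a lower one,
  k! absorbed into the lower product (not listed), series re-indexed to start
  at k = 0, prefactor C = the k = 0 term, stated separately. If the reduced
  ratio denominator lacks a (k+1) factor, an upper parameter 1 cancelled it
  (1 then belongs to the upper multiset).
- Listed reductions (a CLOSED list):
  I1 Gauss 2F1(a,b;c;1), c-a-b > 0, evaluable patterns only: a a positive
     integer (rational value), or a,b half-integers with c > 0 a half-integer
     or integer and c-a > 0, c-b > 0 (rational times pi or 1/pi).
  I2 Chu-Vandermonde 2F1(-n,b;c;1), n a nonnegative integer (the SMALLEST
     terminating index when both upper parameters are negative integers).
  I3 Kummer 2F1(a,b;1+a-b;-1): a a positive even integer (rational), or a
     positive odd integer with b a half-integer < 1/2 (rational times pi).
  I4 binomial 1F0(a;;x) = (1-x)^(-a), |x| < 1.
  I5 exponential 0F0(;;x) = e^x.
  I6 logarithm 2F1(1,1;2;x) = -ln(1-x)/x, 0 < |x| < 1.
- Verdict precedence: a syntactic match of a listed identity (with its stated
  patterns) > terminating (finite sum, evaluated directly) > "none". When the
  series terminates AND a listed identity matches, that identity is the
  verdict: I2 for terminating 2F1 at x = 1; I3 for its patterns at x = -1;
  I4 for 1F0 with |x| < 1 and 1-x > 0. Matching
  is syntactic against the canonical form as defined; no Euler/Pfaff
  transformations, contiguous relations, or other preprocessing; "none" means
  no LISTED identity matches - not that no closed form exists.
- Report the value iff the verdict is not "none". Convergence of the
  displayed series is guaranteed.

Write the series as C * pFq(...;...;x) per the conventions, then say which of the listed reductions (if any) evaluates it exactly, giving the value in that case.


With C = 1: the canonical form is 2F1(1, 3/2; 19/2; 1). Verdict: the Gauss summation I1 fires (x = 1: the Gamma ratio telescopes since c-a-b = 7 > 0 and a = 1 in Z>0). Its exact value is 17/14.

Structural cue: from the first term 1: the ratio is unreduced: k + 2/3 divides both sides (prefactor 1).
Adjacent-term ratio: r(k) = 1 * (k+1) (k+3/2) / [(k+19/2) (k+1)] ; factor over Q: parameters, x = 1, and C = 1.


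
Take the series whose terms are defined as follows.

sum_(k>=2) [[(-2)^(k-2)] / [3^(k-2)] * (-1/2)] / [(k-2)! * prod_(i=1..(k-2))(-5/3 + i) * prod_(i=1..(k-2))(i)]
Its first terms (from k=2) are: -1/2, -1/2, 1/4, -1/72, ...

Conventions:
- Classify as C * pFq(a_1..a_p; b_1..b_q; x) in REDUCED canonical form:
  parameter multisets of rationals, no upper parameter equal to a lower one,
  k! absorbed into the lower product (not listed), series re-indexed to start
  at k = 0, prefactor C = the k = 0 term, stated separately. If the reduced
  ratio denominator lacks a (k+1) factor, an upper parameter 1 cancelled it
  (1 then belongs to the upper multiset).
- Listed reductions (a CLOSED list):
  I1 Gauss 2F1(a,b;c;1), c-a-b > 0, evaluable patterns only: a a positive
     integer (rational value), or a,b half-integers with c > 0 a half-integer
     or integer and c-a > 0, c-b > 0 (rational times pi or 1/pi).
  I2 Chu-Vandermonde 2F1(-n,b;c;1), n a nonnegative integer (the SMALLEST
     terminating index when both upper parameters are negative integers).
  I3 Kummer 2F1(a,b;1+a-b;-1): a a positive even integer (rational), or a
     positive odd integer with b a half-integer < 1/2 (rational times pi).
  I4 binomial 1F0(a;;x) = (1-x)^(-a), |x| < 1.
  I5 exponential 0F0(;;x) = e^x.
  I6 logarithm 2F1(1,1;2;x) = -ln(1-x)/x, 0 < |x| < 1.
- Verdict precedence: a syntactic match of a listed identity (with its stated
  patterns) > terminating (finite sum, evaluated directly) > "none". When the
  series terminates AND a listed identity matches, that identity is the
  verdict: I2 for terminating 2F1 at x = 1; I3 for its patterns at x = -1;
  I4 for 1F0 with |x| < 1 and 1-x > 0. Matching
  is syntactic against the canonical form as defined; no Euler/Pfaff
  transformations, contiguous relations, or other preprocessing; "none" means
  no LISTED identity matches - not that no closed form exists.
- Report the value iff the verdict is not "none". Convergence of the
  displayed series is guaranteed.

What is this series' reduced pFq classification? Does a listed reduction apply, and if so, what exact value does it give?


Key observation: t_0 = -1/2 here, and the lower running product (C = -1/2, x = -2/3) is a rising factorial.
Step ratio: r(k) = (-2/3) * 1 / [(k-2/3) (k+1) (k+1)] - rational in k, leading ratio (-2/3); with t_0 = -1/2, classification follows.

This is -1/2 * 0F2(-; -2/3, 1; -2/3) in reduced canonical form. Verdict: none - at argument -2/3 the multisets {-} ; {-2/3, 1} match no listed identity.


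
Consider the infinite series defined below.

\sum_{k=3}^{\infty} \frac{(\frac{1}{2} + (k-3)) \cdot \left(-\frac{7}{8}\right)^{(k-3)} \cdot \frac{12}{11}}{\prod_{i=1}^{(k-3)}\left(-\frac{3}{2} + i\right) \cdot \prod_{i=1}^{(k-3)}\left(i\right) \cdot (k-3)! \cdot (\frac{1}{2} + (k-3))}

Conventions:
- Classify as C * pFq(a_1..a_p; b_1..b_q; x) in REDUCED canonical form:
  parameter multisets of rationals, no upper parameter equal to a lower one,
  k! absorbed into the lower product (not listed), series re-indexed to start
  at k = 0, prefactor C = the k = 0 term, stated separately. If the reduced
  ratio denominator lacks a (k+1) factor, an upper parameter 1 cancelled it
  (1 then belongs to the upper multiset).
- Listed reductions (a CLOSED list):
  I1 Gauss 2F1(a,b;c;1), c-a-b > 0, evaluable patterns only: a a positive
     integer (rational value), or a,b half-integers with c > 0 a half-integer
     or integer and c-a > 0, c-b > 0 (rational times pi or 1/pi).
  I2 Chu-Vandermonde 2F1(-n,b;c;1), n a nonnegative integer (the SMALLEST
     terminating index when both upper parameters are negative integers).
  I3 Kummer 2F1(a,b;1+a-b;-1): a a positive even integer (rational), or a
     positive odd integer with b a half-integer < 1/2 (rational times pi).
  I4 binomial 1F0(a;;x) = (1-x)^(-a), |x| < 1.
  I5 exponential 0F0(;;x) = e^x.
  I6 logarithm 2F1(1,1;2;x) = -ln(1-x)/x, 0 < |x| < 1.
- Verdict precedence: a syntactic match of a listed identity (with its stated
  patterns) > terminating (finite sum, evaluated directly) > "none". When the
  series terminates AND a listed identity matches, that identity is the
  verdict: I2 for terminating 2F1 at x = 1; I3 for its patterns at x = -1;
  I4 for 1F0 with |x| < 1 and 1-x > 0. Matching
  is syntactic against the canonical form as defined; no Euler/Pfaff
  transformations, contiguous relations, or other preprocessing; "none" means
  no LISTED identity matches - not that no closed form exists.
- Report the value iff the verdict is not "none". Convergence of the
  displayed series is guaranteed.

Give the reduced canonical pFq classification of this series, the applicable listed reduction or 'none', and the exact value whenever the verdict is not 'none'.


With C = \frac{12}{11}: the canonical form is 0F2(-; -\frac{1}{2}, 1; -\frac{7}{8}). Verdict: none. No listed pattern accepts 0F2(-; -\frac{1}{2}, 1; -\frac{7}{8}).

Structural cue: t_0 = \frac{12}{11} here, and the lower running product (C = 12/11) is a rising factorial.
Adjacent-term ratio: r(k) = -\frac{7}{8} * 1 / [(k-\frac{1}{2}) (k+1) (k+1)] - poly over poly, x = -\frac{7}{8} from leading terms; C = \frac{12}{11} at k = 0.


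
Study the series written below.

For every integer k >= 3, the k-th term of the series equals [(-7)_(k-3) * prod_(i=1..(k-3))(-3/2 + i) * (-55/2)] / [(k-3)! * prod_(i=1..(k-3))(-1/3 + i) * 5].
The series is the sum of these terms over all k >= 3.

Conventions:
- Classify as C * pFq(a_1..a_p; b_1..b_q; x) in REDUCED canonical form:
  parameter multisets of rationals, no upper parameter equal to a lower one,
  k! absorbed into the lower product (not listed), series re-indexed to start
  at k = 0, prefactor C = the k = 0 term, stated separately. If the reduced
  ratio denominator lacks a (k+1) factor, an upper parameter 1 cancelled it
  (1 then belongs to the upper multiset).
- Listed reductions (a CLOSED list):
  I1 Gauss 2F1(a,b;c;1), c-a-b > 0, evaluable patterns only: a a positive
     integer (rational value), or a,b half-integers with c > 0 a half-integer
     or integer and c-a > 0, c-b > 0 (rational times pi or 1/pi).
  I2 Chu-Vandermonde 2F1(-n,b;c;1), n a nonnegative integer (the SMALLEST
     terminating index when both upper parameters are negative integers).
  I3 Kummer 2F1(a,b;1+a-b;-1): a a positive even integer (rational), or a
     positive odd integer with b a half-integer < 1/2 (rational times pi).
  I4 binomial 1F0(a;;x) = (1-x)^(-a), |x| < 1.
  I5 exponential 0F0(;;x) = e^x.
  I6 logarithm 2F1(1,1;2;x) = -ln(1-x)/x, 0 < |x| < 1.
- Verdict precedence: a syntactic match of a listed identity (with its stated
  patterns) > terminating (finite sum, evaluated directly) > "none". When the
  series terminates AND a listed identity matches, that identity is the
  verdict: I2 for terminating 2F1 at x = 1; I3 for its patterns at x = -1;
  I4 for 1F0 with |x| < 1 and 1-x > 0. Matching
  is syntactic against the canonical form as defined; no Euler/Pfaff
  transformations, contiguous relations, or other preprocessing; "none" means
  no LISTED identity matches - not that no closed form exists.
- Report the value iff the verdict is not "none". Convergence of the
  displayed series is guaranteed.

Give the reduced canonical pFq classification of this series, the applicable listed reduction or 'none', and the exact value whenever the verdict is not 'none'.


Classification (C = -11/2): 2F1 with upper {-7, -1/2}, lower {2/3}, argument x = 1. Verdict (x = 1): Chu-Vandermonde (I2) applies (terminating 2F1 at x = 1 with n = 7, b = -1/2, c = 2/3). Sum: -12182287/557056.

The tell: t_0 = -11/2 here, and the lower running product (prefactor -11/2) is a rising factorial.
Consecutive-term ratio: r(k) = 1 * (k-7) (k-1/2) / [(k+2/3) (k+1)] - rational; roots negated = parameters, x = 1, C = -11/2.


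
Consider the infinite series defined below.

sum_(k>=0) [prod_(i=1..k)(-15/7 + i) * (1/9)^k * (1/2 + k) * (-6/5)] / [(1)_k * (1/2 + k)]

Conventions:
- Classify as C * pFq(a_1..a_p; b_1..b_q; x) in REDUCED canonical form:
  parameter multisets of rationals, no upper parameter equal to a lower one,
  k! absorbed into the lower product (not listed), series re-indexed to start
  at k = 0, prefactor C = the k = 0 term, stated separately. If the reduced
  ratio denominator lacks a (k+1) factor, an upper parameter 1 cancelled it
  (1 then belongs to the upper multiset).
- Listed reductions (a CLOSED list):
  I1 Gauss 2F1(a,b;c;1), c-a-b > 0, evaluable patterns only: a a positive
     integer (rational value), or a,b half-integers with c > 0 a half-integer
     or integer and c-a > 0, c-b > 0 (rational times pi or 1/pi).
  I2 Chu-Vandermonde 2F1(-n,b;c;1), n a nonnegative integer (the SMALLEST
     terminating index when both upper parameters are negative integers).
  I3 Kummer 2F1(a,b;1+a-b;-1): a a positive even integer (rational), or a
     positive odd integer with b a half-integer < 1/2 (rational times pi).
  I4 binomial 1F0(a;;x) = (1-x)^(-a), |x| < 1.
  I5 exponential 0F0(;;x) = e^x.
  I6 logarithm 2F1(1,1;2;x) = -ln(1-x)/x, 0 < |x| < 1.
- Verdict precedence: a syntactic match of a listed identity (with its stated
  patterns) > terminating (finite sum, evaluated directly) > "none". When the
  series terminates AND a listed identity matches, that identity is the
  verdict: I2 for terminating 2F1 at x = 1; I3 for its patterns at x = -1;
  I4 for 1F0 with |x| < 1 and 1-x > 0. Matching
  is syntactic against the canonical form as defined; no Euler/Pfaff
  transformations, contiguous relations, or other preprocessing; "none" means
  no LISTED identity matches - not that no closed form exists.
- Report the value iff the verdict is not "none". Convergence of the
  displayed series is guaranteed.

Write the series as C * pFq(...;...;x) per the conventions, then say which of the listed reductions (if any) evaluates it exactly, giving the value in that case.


Classification (C = -6/5): 1F0 with upper {-8/7}, lower {-}, argument x = 1/9. Verdict at x = 1/9: binomial (I4) matches (the 1F0 binomial series: exponent 8/7, x = 1/9). Hence: (-6/5) * (8/9)^(8/7).

The tell: from the first term -6/5: the running product (prefactor -6/5) telescopes to a rising factorial.
Consecutive-term ratio: r(k) = (1/9) * (k-8/7) / [(k+1)] - rational; roots negated = parameters, x = (1/9), C = -6/5.


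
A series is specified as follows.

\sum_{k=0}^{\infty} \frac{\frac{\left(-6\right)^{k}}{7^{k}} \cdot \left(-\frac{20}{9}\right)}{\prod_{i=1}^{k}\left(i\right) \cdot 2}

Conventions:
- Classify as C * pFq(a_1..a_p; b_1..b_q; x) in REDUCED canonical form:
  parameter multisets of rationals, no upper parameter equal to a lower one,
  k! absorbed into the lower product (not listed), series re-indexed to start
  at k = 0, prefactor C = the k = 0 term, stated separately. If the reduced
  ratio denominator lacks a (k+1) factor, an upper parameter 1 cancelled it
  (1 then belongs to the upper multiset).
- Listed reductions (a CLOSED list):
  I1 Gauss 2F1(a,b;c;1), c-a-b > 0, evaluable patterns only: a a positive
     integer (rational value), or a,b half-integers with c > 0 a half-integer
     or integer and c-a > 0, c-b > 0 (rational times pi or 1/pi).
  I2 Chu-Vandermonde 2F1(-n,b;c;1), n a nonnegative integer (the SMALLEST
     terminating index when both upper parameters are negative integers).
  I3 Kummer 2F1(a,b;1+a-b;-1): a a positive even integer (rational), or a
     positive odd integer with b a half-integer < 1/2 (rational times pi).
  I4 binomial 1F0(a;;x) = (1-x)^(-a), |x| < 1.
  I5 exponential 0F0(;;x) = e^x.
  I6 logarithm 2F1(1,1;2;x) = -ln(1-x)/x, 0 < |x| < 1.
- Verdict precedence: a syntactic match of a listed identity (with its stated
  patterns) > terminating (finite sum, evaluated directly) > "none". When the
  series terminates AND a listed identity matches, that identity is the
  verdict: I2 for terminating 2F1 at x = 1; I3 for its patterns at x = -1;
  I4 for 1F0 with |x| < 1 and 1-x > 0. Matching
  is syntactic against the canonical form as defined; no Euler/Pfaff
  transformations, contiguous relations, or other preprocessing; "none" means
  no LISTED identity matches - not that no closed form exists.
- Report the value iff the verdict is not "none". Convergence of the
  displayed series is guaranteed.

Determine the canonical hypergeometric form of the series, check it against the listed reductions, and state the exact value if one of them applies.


Prefactor -\frac{10}{9}, argument -\frac{6}{7}: 0F0 with upper {-} over lower {-}. Verdict: exponential (I5) fires (the 0F0 exponential series at x = -\frac{6}{7}). Exact value: \left(-\frac{10}{9}\right) \cdot e^{-\frac{6}{7}}.

Structural cue: x = -\frac{6}{7} and the constant factors (prefactor -10/9) combine into one prefactor.
Step ratio: r(k) = -\frac{6}{7} * 1 / [(k+1)] - rational in k, leading ratio -\frac{6}{7}; with t_0 = -\frac{10}{9}, classification follows.


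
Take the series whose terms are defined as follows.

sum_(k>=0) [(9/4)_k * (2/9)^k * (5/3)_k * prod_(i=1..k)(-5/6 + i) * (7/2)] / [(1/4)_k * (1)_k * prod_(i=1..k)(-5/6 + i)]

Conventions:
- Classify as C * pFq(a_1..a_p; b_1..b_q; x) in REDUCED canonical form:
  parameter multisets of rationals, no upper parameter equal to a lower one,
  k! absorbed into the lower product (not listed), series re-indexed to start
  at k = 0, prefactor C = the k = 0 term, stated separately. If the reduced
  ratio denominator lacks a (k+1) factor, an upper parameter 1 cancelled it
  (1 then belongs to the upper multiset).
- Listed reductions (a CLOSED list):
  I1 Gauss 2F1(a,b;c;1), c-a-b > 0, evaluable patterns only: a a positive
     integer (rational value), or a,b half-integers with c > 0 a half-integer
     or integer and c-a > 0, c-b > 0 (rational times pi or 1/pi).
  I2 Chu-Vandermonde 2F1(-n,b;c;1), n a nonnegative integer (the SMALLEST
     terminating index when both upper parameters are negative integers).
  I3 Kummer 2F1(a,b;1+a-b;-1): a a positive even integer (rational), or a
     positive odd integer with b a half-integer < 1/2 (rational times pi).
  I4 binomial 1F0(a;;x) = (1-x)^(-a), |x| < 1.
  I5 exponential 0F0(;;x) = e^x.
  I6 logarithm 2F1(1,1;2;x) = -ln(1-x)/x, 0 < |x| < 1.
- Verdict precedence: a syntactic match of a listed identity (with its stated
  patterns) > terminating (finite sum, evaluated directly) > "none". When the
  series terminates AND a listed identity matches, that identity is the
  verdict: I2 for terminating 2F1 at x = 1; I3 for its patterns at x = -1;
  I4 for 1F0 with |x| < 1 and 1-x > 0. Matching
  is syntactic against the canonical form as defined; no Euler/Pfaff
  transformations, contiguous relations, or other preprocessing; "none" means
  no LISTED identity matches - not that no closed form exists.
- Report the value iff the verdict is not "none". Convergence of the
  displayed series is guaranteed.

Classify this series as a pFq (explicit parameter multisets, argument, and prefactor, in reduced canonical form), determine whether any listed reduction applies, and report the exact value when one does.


Canonical form: C = 7/2 times 2F1 with upper {5/3, 9/4}, lower {1/4}, x = 2/9. Verdict: none. A 2F1 with upper {5/3, 9/4} fits none of I1-I6 at x = 2/9; the sum runs forever.

Key step: from the first term 7/2: (1)_k (C = 7/2, x = 2/9) is k! itself.
Consecutive-term ratio: r(k) = (2/9) * (k+5/3) (k+9/4) / [(k+1/4) (k+1)] - rational; roots negated = parameters, x = (2/9), C = 7/2.


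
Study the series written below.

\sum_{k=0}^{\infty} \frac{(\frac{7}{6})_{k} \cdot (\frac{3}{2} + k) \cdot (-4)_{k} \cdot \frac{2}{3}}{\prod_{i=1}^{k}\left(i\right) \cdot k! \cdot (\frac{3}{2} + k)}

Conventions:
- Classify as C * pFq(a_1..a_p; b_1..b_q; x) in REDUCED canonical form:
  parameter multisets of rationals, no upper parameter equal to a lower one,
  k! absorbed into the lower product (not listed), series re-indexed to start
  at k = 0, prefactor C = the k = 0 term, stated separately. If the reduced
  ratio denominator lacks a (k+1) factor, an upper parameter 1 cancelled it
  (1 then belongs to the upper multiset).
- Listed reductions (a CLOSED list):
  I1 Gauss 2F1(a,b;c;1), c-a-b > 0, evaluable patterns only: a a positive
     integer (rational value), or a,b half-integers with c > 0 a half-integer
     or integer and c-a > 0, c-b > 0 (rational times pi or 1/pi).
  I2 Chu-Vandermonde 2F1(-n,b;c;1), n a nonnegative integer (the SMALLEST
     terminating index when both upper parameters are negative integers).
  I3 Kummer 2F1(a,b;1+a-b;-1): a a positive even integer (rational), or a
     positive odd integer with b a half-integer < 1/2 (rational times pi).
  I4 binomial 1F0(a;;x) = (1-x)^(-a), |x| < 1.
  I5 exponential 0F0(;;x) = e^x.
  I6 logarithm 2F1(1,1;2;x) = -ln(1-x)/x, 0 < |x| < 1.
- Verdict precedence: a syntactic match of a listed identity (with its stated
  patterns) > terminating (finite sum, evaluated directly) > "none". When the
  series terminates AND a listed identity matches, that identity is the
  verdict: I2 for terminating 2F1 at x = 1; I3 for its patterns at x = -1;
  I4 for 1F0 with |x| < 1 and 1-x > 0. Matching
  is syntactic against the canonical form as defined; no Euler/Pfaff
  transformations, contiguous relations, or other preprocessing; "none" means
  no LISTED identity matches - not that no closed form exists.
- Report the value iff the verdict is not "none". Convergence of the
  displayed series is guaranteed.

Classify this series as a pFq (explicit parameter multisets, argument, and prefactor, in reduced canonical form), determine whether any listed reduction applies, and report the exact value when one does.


Canonical form: C = \frac{2}{3} times 2F1 with upper {-4, \frac{7}{6}}, lower {1}, x = 1. Verdict: the Chu-Vandermonde identity I2 matches (terminating 2F1 at x = 1 with n = 4, b = 7/6, c = 1). Exact value: -\frac{935}{46656}.

Key observation: t_0 = \frac{2}{3} here, and the denominator's factorial ratio (C = 2/3, x = 1) is a lower Pochhammer.
Ratio: r(k) = 1 * (k-4) (k+\frac{7}{6}) / [(k+1) (k+1)] - rational in k, leading ratio 1; with t_0 = \frac{2}{3}, classification follows.


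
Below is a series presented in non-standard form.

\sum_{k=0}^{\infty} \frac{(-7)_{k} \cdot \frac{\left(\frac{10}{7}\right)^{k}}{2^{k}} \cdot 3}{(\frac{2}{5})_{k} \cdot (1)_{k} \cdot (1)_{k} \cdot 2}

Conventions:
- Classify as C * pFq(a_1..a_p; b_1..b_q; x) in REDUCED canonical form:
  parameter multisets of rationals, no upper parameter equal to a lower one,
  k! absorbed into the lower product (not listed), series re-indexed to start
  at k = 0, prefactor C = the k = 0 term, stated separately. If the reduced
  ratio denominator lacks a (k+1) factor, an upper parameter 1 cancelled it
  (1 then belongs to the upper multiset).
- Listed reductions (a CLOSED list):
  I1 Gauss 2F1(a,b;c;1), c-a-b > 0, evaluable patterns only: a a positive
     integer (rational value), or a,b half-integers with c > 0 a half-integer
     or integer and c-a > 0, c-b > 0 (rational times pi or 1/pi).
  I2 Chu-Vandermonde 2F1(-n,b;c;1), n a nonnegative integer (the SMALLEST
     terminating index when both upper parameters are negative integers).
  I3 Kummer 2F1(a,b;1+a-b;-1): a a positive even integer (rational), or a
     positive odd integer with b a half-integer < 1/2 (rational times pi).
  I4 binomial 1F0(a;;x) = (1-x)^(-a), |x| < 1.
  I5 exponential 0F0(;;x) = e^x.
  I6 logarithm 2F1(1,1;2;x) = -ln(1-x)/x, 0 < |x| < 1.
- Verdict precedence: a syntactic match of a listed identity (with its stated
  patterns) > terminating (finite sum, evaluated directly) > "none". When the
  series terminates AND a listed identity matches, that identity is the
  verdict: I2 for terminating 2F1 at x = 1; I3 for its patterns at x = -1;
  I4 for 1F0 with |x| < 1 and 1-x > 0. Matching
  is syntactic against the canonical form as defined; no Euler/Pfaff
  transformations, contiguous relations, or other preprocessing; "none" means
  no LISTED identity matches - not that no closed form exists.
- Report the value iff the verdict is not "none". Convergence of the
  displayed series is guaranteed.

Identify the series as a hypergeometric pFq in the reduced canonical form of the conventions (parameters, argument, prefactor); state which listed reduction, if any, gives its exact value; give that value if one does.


At argument \frac{5}{7}: a 1F2 with upper {-7}, lower {\frac{2}{5}, 1}, scaled by C = \frac{3}{2}. Verdict: terminating - the sum ends at index 7 because -7 is a negative integer; exact evaluation follows. Its exact value is -\frac{154751221409725813}{30043476061175808}.

Key step: with t_0 = \frac{3}{2}, the two k-th powers (C = 3/2) combine into one argument.
Term ratio: r(k) = \frac{5}{7} * (k-7) / [(k+\frac{2}{5}) (k+1) (k+1)] - rational in k, leading ratio \frac{5}{7}; with t_0 = \frac{3}{2}, classification follows.


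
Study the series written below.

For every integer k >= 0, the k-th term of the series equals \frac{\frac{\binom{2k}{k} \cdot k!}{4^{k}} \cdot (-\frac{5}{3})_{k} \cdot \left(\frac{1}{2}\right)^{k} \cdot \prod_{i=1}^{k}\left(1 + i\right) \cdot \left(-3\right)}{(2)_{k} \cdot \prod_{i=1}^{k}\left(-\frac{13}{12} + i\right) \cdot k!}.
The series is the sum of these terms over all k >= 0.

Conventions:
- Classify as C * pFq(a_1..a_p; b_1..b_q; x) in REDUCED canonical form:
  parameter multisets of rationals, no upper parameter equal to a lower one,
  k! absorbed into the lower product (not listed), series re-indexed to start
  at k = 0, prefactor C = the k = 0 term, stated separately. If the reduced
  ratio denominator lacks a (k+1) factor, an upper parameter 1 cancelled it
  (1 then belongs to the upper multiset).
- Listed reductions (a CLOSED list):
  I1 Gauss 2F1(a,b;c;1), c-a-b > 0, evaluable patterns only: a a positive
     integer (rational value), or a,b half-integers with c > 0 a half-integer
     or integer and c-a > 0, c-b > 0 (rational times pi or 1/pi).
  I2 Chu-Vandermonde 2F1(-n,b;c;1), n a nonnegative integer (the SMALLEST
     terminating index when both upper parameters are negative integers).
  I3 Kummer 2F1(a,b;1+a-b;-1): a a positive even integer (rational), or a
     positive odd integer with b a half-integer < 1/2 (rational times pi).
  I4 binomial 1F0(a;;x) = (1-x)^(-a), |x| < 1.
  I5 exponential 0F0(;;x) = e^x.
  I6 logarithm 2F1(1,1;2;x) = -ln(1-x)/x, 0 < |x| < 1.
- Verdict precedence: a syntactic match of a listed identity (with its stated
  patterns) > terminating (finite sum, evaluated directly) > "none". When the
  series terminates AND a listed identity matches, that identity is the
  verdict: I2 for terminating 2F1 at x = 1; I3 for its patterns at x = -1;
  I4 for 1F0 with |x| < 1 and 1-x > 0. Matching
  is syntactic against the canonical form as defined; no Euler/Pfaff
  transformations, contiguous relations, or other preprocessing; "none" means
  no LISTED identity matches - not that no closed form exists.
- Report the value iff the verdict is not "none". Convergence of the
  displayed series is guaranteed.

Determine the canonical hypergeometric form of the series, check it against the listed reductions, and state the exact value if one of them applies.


x = \frac{1}{2} here; the reduced form reads 2F1, upper {-\frac{5}{3}, \frac{1}{2}}, lower {-\frac{1}{12}}, C = -3. Verdict: none. No listed pattern accepts 2F1(-\frac{5}{3}, \frac{1}{2}; -\frac{1}{12}; \frac{1}{2}).

First insight: from the first term -3: the parameter 2 appears in both the upper and lower lists and cancels.
Consecutive-term ratio: r(k) = \frac{1}{2} * (k-\frac{5}{3}) (k+\frac{1}{2}) / [(k-\frac{1}{12}) (k+1)] - rational in k. x = \frac{1}{2}; t_0 = -3; negate the roots.


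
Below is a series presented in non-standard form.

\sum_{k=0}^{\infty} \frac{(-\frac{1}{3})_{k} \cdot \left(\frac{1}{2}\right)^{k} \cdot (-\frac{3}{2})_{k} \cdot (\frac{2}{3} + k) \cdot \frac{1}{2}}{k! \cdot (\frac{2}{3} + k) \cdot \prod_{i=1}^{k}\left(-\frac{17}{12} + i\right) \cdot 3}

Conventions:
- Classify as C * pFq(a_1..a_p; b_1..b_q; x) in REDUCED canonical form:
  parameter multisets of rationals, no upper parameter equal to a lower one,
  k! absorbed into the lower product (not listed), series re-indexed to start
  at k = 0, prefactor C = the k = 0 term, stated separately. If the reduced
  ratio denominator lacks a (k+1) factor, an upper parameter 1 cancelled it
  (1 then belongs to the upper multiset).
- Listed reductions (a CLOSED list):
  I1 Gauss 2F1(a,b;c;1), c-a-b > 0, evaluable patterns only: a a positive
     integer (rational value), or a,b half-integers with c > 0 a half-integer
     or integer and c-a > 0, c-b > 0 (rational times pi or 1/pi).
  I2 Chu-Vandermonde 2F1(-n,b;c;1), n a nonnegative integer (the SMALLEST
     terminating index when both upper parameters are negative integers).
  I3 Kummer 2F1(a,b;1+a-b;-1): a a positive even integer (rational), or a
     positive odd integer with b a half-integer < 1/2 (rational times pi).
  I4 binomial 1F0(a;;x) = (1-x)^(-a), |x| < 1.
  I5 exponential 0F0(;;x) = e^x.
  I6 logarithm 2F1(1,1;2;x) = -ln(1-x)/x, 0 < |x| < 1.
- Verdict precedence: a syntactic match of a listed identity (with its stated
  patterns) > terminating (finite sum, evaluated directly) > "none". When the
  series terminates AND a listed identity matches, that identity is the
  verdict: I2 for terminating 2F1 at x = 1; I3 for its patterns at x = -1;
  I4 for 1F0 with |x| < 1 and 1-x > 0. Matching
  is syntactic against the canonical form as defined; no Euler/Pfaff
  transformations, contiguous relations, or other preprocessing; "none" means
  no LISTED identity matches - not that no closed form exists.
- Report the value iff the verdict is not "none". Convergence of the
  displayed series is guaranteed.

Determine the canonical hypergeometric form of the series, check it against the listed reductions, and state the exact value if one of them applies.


Canonical form: C = \frac{1}{6} times 2F1 with upper {-\frac{3}{2}, -\frac{1}{3}}, lower {-\frac{5}{12}}, x = \frac{1}{2}. Verdict: none. Every listed pattern misses the 2F1 form at \frac{1}{2}, upper {-\frac{3}{2}, -\frac{1}{3}}.

Key observation: t_0 being \frac{1}{6}, the lower running product (C = 1/6, x = 1/2) is a rising factorial.
Step ratio: r(k) = \frac{1}{2} * (k-\frac{3}{2}) (k-\frac{1}{3}) / [(k-\frac{5}{12}) (k+1)] ; factor over Q: parameters, x = \frac{1}{2}, and C = \frac{1}{6}.
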